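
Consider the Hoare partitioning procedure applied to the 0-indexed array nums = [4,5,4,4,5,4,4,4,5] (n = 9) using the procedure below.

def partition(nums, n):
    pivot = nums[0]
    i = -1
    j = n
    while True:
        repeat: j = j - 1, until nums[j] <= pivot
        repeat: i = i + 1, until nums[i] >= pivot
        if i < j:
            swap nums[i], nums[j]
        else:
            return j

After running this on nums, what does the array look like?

pivot = nums[0] = 4; i = -1, j = 9
j→7 (nums[7]=4≤4), i→0 (nums[0]=4≥4); i<j, swap → [4,5,4,4,5,4,4,4,5]
j→6 (nums[6]=4≤4), i→1 (nums[1]=5≥4); i<j, swap → [4,4,4,4,5,4,5,4,5]
j→5 (nums[5]=4≤4), i→2 (nums[2]=4≥4); i<j, swap → [4,4,4,4,5,4,5,4,5]
j→3, i→3; i≥j, return j=3. nums = [4,4,4,4,5,4,5,4,5]

[4,4,4,4,5,4,5,4,5]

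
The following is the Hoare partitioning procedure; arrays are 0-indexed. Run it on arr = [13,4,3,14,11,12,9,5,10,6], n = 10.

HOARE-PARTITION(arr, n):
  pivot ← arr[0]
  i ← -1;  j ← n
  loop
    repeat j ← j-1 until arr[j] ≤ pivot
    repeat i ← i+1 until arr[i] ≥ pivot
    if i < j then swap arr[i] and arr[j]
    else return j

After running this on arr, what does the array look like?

pivot=13
j stops at 9 (6), i stops at 0 (13); swap ⇒ [6,4,3,14,11,12,9,5,10,13]
j stops at 8 (10), i stops at 3 (14); swap ⇒ [6,4,3,10,11,12,9,5,14,13]
j stops at 7, i stops at 8; i≥j ⇒ return 7. arr=[6,4,3,10,11,12,9,5,14,13]

[6,4,3,10,11,12,9,5,14,13]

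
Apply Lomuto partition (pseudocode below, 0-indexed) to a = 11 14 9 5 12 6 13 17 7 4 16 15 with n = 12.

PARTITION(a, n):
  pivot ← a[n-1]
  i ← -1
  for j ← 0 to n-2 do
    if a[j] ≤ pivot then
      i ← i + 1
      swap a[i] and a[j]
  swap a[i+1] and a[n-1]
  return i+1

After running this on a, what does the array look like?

pivot=15, i=-1
j=0: 11≤15, i=0, swap(0,0) ⇒ 11 14 9 5 12 6 13 17 7 4 16 15
j=1: 14≤15, i=1, swap(1,1) ⇒ 11 14 9 5 12 6 13 17 7 4 16 15
j=2: 9≤15, i=2, swap(2,2) ⇒ 11 14 9 5 12 6 13 17 7 4 16 15
j=3: 5≤15, i=3, swap(3,3) ⇒ 11 14 9 5 12 6 13 17 7 4 16 15
j=4: 12≤15, i=4, swap(4,4) ⇒ 11 14 9 5 12 6 13 17 7 4 16 15
j=5: 6≤15, i=5, swap(5,5) ⇒ 11 14 9 5 12 6 13 17 7 4 16 15
j=6: 13≤15, i=6, swap(6,6) ⇒ 11 14 9 5 12 6 13 17 7 4 16 15
j=7: 17>15, skip
j=8: 7≤15, i=7, swap(7,8) ⇒ 11 14 9 5 12 6 13 7 17 4 16 15
j=9: 4≤15, i=8, swap(8,9) ⇒ 11 14 9 5 12 6 13 7 4 17 16 15
j=10: 16>15, skip
swap(9,11) ⇒ 11 14 9 5 12 6 13 7 4 15 16 17; return 9

11 14 9 5 12 6 13 7 4 15 16 17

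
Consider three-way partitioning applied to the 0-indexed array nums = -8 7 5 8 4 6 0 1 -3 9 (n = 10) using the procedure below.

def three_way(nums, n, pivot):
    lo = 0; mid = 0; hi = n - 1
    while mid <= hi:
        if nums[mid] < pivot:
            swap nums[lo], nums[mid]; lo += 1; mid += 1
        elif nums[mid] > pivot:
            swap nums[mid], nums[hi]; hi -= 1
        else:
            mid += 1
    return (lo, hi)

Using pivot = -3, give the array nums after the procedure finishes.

lo=0 mid=0 hi=9
-8<-3: swap(0,0), lo=1 mid=1 ⇒ -8 7 5 8 4 6 0 1 -3 9
7>-3: swap(1,9), hi=8 ⇒ -8 9 5 8 4 6 0 1 -3 7
9>-3: swap(1,8), hi=7 ⇒ -8 -3 5 8 4 6 0 1 9 7
-3=-3: mid=2
5>-3: swap(2,7), hi=6 ⇒ -8 -3 1 8 4 6 0 5 9 7
1>-3: swap(2,6), hi=5 ⇒ -8 -3 0 8 4 6 1 5 9 7
0>-3: swap(2,5), hi=4 ⇒ -8 -3 6 8 4 0 1 5 9 7
6>-3: swap(2,4), hi=3 ⇒ -8 -3 4 8 6 0 1 5 9 7
4>-3: swap(2,3), hi=2 ⇒ -8 -3 8 4 6 0 1 5 9 7
8>-3: swap(2,2), hi=1 ⇒ -8 -3 8 4 6 0 1 5 9 7
done. lo=1 hi=1; nums=-8 -3 8 4 6 0 1 5 9 7

-8 -3 8 4 6 0 1 5 9 7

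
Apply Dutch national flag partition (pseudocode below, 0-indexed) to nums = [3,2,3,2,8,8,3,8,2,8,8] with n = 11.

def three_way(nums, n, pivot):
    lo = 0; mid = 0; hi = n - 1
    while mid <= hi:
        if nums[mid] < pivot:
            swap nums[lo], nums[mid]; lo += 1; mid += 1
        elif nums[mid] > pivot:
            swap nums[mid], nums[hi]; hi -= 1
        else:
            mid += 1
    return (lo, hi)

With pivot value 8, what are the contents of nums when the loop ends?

[3,2,3,2,3,2,8,8,8,8,8]

lo=0 mid=0 hi=10
3<8: swap(0,0), lo=1 mid=1 ⇒ [3,2,3,2,8,8,3,8,2,8,8]
2<8: swap(1,1), lo=2 mid=2 ⇒ [3,2,3,2,8,8,3,8,2,8,8]
3<8: swap(2,2), lo=3 mid=3 ⇒ [3,2,3,2,8,8,3,8,2,8,8]
2<8: swap(3,3), lo=4 mid=4 ⇒ [3,2,3,2,8,8,3,8,2,8,8]
8=8: mid=5
8=8: mid=6
3<8: swap(4,6), lo=5 mid=7 ⇒ [3,2,3,2,3,8,8,8,2,8,8]
8=8: mid=8
2<8: swap(5,8), lo=6 mid=9 ⇒ [3,2,3,2,3,2,8,8,8,8,8]
8=8: mid=10
8=8: mid=11
done. lo=6 hi=10; nums=[3,2,3,2,3,2,8,8,8,8,8]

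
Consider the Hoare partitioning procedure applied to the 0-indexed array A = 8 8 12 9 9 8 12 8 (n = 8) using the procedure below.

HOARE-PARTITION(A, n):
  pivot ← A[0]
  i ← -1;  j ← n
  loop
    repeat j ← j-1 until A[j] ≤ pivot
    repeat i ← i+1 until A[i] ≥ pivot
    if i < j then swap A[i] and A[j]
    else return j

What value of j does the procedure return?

pivot=8
j stops at 7 (8), i stops at 0 (8); swap ⇒ 8 8 12 9 9 8 12 8
j stops at 5 (8), i stops at 1 (8); swap ⇒ 8 8 12 9 9 8 12 8
j stops at 1, i stops at 2; i≥j ⇒ return 1. A=8 8 12 9 9 8 12 8

1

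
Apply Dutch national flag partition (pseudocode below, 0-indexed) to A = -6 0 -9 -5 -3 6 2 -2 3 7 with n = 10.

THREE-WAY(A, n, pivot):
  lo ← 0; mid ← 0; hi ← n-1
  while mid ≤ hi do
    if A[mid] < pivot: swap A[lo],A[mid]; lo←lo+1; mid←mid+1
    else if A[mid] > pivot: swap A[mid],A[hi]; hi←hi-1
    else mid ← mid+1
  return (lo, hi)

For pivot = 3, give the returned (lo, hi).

lo=0 mid=0 hi=9
-6<3: swap(0,0), lo=1 mid=1 ⇒ -6 0 -9 -5 -3 6 2 -2 3 7
0<3: swap(1,1), lo=2 mid=2 ⇒ -6 0 -9 -5 -3 6 2 -2 3 7
-9<3: swap(2,2), lo=3 mid=3 ⇒ -6 0 -9 -5 -3 6 2 -2 3 7
-5<3: swap(3,3), lo=4 mid=4 ⇒ -6 0 -9 -5 -3 6 2 -2 3 7
-3<3: swap(4,4), lo=5 mid=5 ⇒ -6 0 -9 -5 -3 6 2 -2 3 7
6>3: swap(5,9), hi=8 ⇒ -6 0 -9 -5 -3 7 2 -2 3 6
7>3: swap(5,8), hi=7 ⇒ -6 0 -9 -5 -3 3 2 -2 7 6
3=3: mid=6
2<3: swap(5,6), lo=6 mid=7 ⇒ -6 0 -9 -5 -3 2 3 -2 7 6
-2<3: swap(6,7), lo=7 mid=8 ⇒ -6 0 -9 -5 -3 2 -2 3 7 6
done. lo=7 hi=7; A=-6 0 -9 -5 -3 2 -2 3 7 6

(7, 7)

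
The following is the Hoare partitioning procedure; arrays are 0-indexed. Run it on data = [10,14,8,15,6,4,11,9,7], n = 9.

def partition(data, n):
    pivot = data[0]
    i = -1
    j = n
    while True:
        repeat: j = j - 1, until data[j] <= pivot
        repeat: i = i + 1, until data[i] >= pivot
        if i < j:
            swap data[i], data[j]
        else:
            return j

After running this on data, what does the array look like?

pivot = data[0] = 10; i = -1, j = 9
j→8 (data[8]=7≤10), i→0 (data[0]=10≥10); i<j, swap → [7,14,8,15,6,4,11,9,10]
j→7 (data[7]=9≤10), i→1 (data[1]=14≥10); i<j, swap → [7,9,8,15,6,4,11,14,10]
j→5 (data[5]=4≤10), i→3 (data[3]=15≥10); i<j, swap → [7,9,8,4,6,15,11,14,10]
j→4, i→5; i≥j, return j=4. data = [7,9,8,4,6,15,11,14,10]

[7,9,8,4,6,15,11,14,10]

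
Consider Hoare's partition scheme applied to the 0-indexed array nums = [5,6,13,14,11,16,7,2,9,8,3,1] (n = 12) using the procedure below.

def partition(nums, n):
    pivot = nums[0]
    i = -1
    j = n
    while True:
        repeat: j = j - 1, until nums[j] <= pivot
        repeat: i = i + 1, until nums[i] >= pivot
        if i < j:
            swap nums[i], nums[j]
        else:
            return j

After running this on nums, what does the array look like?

[1,3,2,14,11,16,7,13,9,8,6,5]

pivot = nums[0] = 5; i = -1, j = 12
j→11 (nums[11]=1≤5), i→0 (nums[0]=5≥5); i<j, swap → [1,6,13,14,11,16,7,2,9,8,3,5]
j→10 (nums[10]=3≤5), i→1 (nums[1]=6≥5); i<j, swap → [1,3,13,14,11,16,7,2,9,8,6,5]
j→7 (nums[7]=2≤5), i→2 (nums[2]=13≥5); i<j, swap → [1,3,2,14,11,16,7,13,9,8,6,5]
j→2, i→3; i≥j, return j=2. nums = [1,3,2,14,11,16,7,13,9,8,6,5]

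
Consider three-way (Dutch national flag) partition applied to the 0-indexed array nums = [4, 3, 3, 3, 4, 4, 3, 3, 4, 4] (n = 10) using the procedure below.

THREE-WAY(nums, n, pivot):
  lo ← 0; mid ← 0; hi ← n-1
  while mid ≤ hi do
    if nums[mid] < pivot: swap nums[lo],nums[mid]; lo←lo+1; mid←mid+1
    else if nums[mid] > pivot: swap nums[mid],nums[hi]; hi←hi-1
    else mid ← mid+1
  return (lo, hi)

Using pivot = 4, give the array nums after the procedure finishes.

pivot = 4; lo=0, mid=0, hi=9
nums[mid]=4=4: mid=1
nums[mid]=3<4: swap nums[0],nums[1]; lo=1,mid=2 → [3, 4, 3, 3, 4, 4, 3, 3, 4, 4]
nums[mid]=3<4: swap nums[1],nums[2]; lo=2,mid=3 → [3, 3, 4, 3, 4, 4, 3, 3, 4, 4]
nums[mid]=3<4: swap nums[2],nums[3]; lo=3,mid=4 → [3, 3, 3, 4, 4, 4, 3, 3, 4, 4]
nums[mid]=4=4: mid=5
nums[mid]=4=4: mid=6
nums[mid]=3<4: swap nums[3],nums[6]; lo=4,mid=7 → [3, 3, 3, 3, 4, 4, 4, 3, 4, 4]
nums[mid]=3<4: swap nums[4],nums[7]; lo=5,mid=8 → [3, 3, 3, 3, 3, 4, 4, 4, 4, 4]
nums[mid]=4=4: mid=9
nums[mid]=4=4: mid=10
end: lo=5, hi=9; nums = [3, 3, 3, 3, 3, 4, 4, 4, 4, 4]

[3, 3, 3, 3, 3, 4, 4, 4, 4, 4]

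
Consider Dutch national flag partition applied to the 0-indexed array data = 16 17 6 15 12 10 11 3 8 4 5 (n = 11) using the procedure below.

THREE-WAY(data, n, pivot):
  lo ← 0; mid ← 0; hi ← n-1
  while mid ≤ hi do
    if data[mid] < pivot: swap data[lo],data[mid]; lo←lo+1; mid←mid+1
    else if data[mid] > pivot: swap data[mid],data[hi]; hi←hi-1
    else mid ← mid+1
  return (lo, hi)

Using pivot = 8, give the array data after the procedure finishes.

pivot = 8; lo=0, mid=0, hi=10
data[mid]=16>8: swap data[0],data[10]; hi=9 → 5 17 6 15 12 10 11 3 8 4 16
data[mid]=5<8: swap data[0],data[0]; lo=1,mid=1 → 5 17 6 15 12 10 11 3 8 4 16
data[mid]=17>8: swap data[1],data[9]; hi=8 → 5 4 6 15 12 10 11 3 8 17 16
data[mid]=4<8: swap data[1],data[1]; lo=2,mid=2 → 5 4 6 15 12 10 11 3 8 17 16
data[mid]=6<8: swap data[2],data[2]; lo=3,mid=3 → 5 4 6 15 12 10 11 3 8 17 16
data[mid]=15>8: swap data[3],data[8]; hi=7 → 5 4 6 8 12 10 11 3 15 17 16
data[mid]=8=8: mid=4
data[mid]=12>8: swap data[4],data[7]; hi=6 → 5 4 6 8 3 10 11 12 15 17 16
data[mid]=3<8: swap data[3],data[4]; lo=4,mid=5 → 5 4 6 3 8 10 11 12 15 17 16
data[mid]=10>8: swap data[5],data[6]; hi=5 → 5 4 6 3 8 11 10 12 15 17 16
data[mid]=11>8: swap data[5],data[5]; hi=4 → 5 4 6 3 8 11 10 12 15 17 16
end: lo=4, hi=4; data = 5 4 6 3 8 11 10 12 15 17 16

5 4 6 3 8 11 10 12 15 17 16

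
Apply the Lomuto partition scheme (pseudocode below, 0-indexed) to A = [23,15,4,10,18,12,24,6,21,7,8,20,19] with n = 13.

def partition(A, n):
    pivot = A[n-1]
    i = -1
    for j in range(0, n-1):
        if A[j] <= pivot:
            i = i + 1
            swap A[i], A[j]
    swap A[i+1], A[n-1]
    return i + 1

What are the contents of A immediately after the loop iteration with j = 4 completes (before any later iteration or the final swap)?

[15,4,10,18,23,12,24,6,21,7,8,20,19]

pivot = A[12] = 19; i = -1
j=0: A[0]=23 > 19 → no swap
j=1: A[1]=15 ≤ 19 → i=0, swap A[0],A[1] → [15,23,4,10,18,12,24,6,21,7,8,20,19]
j=2: A[2]=4 ≤ 19 → i=1, swap A[1],A[2] → [15,4,23,10,18,12,24,6,21,7,8,20,19]
j=3: A[3]=10 ≤ 19 → i=2, swap A[2],A[3] → [15,4,10,23,18,12,24,6,21,7,8,20,19]
j=4: A[4]=18 ≤ 19 → i=3, swap A[3],A[4] → [15,4,10,18,23,12,24,6,21,7,8,20,19]
(after j=4) A = [15,4,10,18,23,12,24,6,21,7,8,20,19]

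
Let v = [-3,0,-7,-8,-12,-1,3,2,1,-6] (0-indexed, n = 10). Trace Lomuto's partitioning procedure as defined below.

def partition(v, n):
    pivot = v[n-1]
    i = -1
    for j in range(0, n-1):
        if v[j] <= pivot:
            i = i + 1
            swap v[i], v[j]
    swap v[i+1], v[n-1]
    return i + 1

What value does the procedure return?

pivot = v[9] = -6; i = -1
j=0: v[0]=-3 > -6 → no swap
j=1: v[1]=0 > -6 → no swap
j=2: v[2]=-7 ≤ -6 → i=0, swap v[0],v[2] → [-7,0,-3,-8,-12,-1,3,2,1,-6]
j=3: v[3]=-8 ≤ -6 → i=1, swap v[1],v[3] → [-7,-8,-3,0,-12,-1,3,2,1,-6]
j=4: v[4]=-12 ≤ -6 → i=2, swap v[2],v[4] → [-7,-8,-12,0,-3,-1,3,2,1,-6]
j=5: v[5]=-1 > -6 → no swap
j=6: v[6]=3 > -6 → no swap
j=7: v[7]=2 > -6 → no swap
j=8: v[8]=1 > -6 → no swap
final swap v[3],v[9] → [-7,-8,-12,-6,-3,-1,3,2,1,0]; return 3

3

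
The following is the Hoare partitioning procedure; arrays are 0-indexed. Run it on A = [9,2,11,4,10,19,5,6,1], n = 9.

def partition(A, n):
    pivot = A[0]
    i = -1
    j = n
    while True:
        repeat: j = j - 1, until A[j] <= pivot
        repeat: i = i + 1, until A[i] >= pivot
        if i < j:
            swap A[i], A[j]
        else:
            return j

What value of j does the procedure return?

4

pivot=9
j stops at 8 (1), i stops at 0 (9); swap ⇒ [1,2,11,4,10,19,5,6,9]
j stops at 7 (6), i stops at 2 (11); swap ⇒ [1,2,6,4,10,19,5,11,9]
j stops at 6 (5), i stops at 4 (10); swap ⇒ [1,2,6,4,5,19,10,11,9]
j stops at 4, i stops at 5; i≥j ⇒ return 4. A=[1,2,6,4,5,19,10,11,9]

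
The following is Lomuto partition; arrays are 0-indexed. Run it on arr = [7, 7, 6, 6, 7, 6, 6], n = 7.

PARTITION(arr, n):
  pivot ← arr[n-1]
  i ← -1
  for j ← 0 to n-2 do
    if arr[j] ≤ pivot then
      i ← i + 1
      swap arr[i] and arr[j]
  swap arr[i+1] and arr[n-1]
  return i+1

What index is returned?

pivot = arr[6] = 6; i = -1
j=0: arr[0]=7 > 6 → no swap
j=1: arr[1]=7 > 6 → no swap
j=2: arr[2]=6 ≤ 6 → i=0, swap arr[0],arr[2] → [6, 7, 7, 6, 7, 6, 6]
j=3: arr[3]=6 ≤ 6 → i=1, swap arr[1],arr[3] → [6, 6, 7, 7, 7, 6, 6]
j=4: arr[4]=7 > 6 → no swap
j=5: arr[5]=6 ≤ 6 → i=2, swap arr[2],arr[5] → [6, 6, 6, 7, 7, 7, 6]
final swap arr[3],arr[6] → [6, 6, 6, 6, 7, 7, 7]; return 3

3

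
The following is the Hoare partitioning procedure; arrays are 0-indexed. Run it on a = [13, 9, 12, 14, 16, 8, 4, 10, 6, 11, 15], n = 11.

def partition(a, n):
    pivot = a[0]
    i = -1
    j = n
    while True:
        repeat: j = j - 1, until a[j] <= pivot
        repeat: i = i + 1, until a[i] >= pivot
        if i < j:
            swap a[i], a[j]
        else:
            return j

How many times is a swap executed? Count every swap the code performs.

3

pivot = a[0] = 13; i = -1, j = 11
j→9 (a[9]=11≤13), i→0 (a[0]=13≥13); i<j, swap → [11, 9, 12, 14, 16, 8, 4, 10, 6, 13, 15]
j→8 (a[8]=6≤13), i→3 (a[3]=14≥13); i<j, swap → [11, 9, 12, 6, 16, 8, 4, 10, 14, 13, 15]
j→7 (a[7]=10≤13), i→4 (a[4]=16≥13); i<j, swap → [11, 9, 12, 6, 10, 8, 4, 16, 14, 13, 15]
j→6, i→7; i≥j, return j=6. a = [11, 9, 12, 6, 10, 8, 4, 16, 14, 13, 15]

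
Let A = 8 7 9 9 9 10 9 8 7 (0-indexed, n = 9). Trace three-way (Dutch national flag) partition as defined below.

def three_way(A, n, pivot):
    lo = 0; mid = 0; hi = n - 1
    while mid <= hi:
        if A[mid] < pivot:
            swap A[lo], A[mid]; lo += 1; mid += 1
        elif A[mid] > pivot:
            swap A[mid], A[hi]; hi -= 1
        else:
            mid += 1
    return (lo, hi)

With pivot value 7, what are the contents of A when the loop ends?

lo=0 mid=0 hi=8
8>7: swap(0,8), hi=7 ⇒ 7 7 9 9 9 10 9 8 8
7=7: mid=1
7=7: mid=2
9>7: swap(2,7), hi=6 ⇒ 7 7 8 9 9 10 9 9 8
8>7: swap(2,6), hi=5 ⇒ 7 7 9 9 9 10 8 9 8
9>7: swap(2,5), hi=4 ⇒ 7 7 10 9 9 9 8 9 8
10>7: swap(2,4), hi=3 ⇒ 7 7 9 9 10 9 8 9 8
9>7: swap(2,3), hi=2 ⇒ 7 7 9 9 10 9 8 9 8
9>7: swap(2,2), hi=1 ⇒ 7 7 9 9 10 9 8 9 8
done. lo=0 hi=1; A=7 7 9 9 10 9 8 9 8

7 7 9 9 10 9 8 9 8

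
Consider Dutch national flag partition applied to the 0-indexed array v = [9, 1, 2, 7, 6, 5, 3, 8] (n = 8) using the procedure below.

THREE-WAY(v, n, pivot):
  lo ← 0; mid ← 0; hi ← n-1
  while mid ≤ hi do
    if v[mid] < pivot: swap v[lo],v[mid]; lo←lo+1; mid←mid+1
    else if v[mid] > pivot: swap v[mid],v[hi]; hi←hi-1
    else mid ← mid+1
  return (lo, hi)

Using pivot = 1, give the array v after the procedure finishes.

pivot = 1; lo=0, mid=0, hi=7
v[mid]=9>1: swap v[0],v[7]; hi=6 → [8, 1, 2, 7, 6, 5, 3, 9]
v[mid]=8>1: swap v[0],v[6]; hi=5 → [3, 1, 2, 7, 6, 5, 8, 9]
v[mid]=3>1: swap v[0],v[5]; hi=4 → [5, 1, 2, 7, 6, 3, 8, 9]
v[mid]=5>1: swap v[0],v[4]; hi=3 → [6, 1, 2, 7, 5, 3, 8, 9]
v[mid]=6>1: swap v[0],v[3]; hi=2 → [7, 1, 2, 6, 5, 3, 8, 9]
v[mid]=7>1: swap v[0],v[2]; hi=1 → [2, 1, 7, 6, 5, 3, 8, 9]
v[mid]=2>1: swap v[0],v[1]; hi=0 → [1, 2, 7, 6, 5, 3, 8, 9]
v[mid]=1=1: mid=1
end: lo=0, hi=0; v = [1, 2, 7, 6, 5, 3, 8, 9]

[1, 2, 7, 6, 5, 3, 8, 9]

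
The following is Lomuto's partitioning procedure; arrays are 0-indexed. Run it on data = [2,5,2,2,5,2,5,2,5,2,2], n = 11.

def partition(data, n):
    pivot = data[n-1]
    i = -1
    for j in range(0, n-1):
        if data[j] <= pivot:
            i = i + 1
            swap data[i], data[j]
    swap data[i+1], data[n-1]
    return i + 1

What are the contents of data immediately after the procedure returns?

[2,2,2,2,2,2,2,5,5,5,5]

pivot = data[10] = 2; i = -1
j=0: data[0]=2 ≤ 2 → i=0, swap data[0],data[0] (no change) → [2,5,2,2,5,2,5,2,5,2,2]
j=1: data[1]=5 > 2 → no swap
j=2: data[2]=2 ≤ 2 → i=1, swap data[1],data[2] → [2,2,5,2,5,2,5,2,5,2,2]
j=3: data[3]=2 ≤ 2 → i=2, swap data[2],data[3] → [2,2,2,5,5,2,5,2,5,2,2]
j=4: data[4]=5 > 2 → no swap
j=5: data[5]=2 ≤ 2 → i=3, swap data[3],data[5] → [2,2,2,2,5,5,5,2,5,2,2]
j=6: data[6]=5 > 2 → no swap
j=7: data[7]=2 ≤ 2 → i=4, swap data[4],data[7] → [2,2,2,2,2,5,5,5,5,2,2]
j=8: data[8]=5 > 2 → no swap
j=9: data[9]=2 ≤ 2 → i=5, swap data[5],data[9] → [2,2,2,2,2,2,5,5,5,5,2]
final swap data[6],data[10] → [2,2,2,2,2,2,2,5,5,5,5]; return 6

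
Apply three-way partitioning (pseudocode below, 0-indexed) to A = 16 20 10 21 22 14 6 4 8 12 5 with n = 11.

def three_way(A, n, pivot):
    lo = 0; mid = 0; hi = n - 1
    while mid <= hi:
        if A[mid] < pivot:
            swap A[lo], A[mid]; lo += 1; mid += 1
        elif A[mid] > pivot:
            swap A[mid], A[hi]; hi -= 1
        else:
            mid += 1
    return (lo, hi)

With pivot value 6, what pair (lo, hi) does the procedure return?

lo=0 mid=0 hi=10
16>6: swap(0,10), hi=9 ⇒ 5 20 10 21 22 14 6 4 8 12 16
5<6: swap(0,0), lo=1 mid=1 ⇒ 5 20 10 21 22 14 6 4 8 12 16
20>6: swap(1,9), hi=8 ⇒ 5 12 10 21 22 14 6 4 8 20 16
12>6: swap(1,8), hi=7 ⇒ 5 8 10 21 22 14 6 4 12 20 16
8>6: swap(1,7), hi=6 ⇒ 5 4 10 21 22 14 6 8 12 20 16
4<6: swap(1,1), lo=2 mid=2 ⇒ 5 4 10 21 22 14 6 8 12 20 16
10>6: swap(2,6), hi=5 ⇒ 5 4 6 21 22 14 10 8 12 20 16
6=6: mid=3
21>6: swap(3,5), hi=4 ⇒ 5 4 6 14 22 21 10 8 12 20 16
14>6: swap(3,4), hi=3 ⇒ 5 4 6 22 14 21 10 8 12 20 16
22>6: swap(3,3), hi=2 ⇒ 5 4 6 22 14 21 10 8 12 20 16
done. lo=2 hi=2; A=5 4 6 22 14 21 10 8 12 20 16

(2, 2)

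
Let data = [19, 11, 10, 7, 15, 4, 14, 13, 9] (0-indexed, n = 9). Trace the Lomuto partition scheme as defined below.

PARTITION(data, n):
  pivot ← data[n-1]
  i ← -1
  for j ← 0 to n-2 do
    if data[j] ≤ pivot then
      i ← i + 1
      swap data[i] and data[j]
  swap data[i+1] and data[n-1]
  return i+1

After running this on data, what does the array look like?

[7, 4, 9, 19, 15, 11, 14, 13, 10]

pivot=9, i=-1
j=0: 19>9, skip
j=1: 11>9, skip
j=2: 10>9, skip
j=3: 7≤9, i=0, swap(0,3) ⇒ [7, 11, 10, 19, 15, 4, 14, 13, 9]
j=4: 15>9, skip
j=5: 4≤9, i=1, swap(1,5) ⇒ [7, 4, 10, 19, 15, 11, 14, 13, 9]
j=6: 14>9, skip
j=7: 13>9, skip
swap(2,8) ⇒ [7, 4, 9, 19, 15, 11, 14, 13, 10]; return 2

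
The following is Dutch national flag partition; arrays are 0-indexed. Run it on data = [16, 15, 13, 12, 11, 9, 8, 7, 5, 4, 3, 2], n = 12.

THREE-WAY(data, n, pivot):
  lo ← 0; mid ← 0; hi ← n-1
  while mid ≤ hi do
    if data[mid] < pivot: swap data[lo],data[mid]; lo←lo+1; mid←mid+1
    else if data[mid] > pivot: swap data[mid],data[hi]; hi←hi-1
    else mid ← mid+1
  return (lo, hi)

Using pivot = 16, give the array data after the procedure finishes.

[15, 13, 12, 11, 9, 8, 7, 5, 4, 3, 2, 16]

pivot = 16; lo=0, mid=0, hi=11
data[mid]=16=16: mid=1
data[mid]=15<16: swap data[0],data[1]; lo=1,mid=2 → [15, 16, 13, 12, 11, 9, 8, 7, 5, 4, 3, 2]
data[mid]=13<16: swap data[1],data[2]; lo=2,mid=3 → [15, 13, 16, 12, 11, 9, 8, 7, 5, 4, 3, 2]
data[mid]=12<16: swap data[2],data[3]; lo=3,mid=4 → [15, 13, 12, 16, 11, 9, 8, 7, 5, 4, 3, 2]
data[mid]=11<16: swap data[3],data[4]; lo=4,mid=5 → [15, 13, 12, 11, 16, 9, 8, 7, 5, 4, 3, 2]
data[mid]=9<16: swap data[4],data[5]; lo=5,mid=6 → [15, 13, 12, 11, 9, 16, 8, 7, 5, 4, 3, 2]
data[mid]=8<16: swap data[5],data[6]; lo=6,mid=7 → [15, 13, 12, 11, 9, 8, 16, 7, 5, 4, 3, 2]
data[mid]=7<16: swap data[6],data[7]; lo=7,mid=8 → [15, 13, 12, 11, 9, 8, 7, 16, 5, 4, 3, 2]
data[mid]=5<16: swap data[7],data[8]; lo=8,mid=9 → [15, 13, 12, 11, 9, 8, 7, 5, 16, 4, 3, 2]
data[mid]=4<16: swap data[8],data[9]; lo=9,mid=10 → [15, 13, 12, 11, 9, 8, 7, 5, 4, 16, 3, 2]
data[mid]=3<16: swap data[9],data[10]; lo=10,mid=11 → [15, 13, 12, 11, 9, 8, 7, 5, 4, 3, 16, 2]
data[mid]=2<16: swap data[10],data[11]; lo=11,mid=12 → [15, 13, 12, 11, 9, 8, 7, 5, 4, 3, 2, 16]
end: lo=11, hi=11; data = [15, 13, 12, 11, 9, 8, 7, 5, 4, 3, 2, 16]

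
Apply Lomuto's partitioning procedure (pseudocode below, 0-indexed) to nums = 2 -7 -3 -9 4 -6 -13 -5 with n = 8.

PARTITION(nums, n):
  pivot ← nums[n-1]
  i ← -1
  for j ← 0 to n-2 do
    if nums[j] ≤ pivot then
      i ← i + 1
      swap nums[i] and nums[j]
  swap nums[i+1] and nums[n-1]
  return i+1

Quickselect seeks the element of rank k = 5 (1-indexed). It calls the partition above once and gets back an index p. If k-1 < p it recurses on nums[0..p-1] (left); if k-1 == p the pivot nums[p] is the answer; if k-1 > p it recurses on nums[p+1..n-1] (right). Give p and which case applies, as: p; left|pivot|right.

pivot = nums[7] = -5; i = -1
j=0: nums[0]=2 > -5 → no swap
j=1: nums[1]=-7 ≤ -5 → i=0, swap nums[0],nums[1] → -7 2 -3 -9 4 -6 -13 -5
j=2: nums[2]=-3 > -5 → no swap
j=3: nums[3]=-9 ≤ -5 → i=1, swap nums[1],nums[3] → -7 -9 -3 2 4 -6 -13 -5
j=4: nums[4]=4 > -5 → no swap
j=5: nums[5]=-6 ≤ -5 → i=2, swap nums[2],nums[5] → -7 -9 -6 2 4 -3 -13 -5
j=6: nums[6]=-13 ≤ -5 → i=3, swap nums[3],nums[6] → -7 -9 -6 -13 4 -3 2 -5
final swap nums[4],nums[7] → -7 -9 -6 -13 -5 -3 2 4; return 4
p = 4; k-1 = 4 == 4 ⇒ pivot

4; pivot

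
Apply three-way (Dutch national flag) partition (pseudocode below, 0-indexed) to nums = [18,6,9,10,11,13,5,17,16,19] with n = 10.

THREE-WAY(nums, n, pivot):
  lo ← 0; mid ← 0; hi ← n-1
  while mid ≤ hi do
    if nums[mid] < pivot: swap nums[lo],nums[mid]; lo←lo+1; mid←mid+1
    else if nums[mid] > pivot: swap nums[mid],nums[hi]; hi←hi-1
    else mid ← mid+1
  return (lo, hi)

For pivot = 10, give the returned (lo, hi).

pivot = 10; lo=0, mid=0, hi=9
nums[mid]=18>10: swap nums[0],nums[9]; hi=8 → [19,6,9,10,11,13,5,17,16,18]
nums[mid]=19>10: swap nums[0],nums[8]; hi=7 → [16,6,9,10,11,13,5,17,19,18]
nums[mid]=16>10: swap nums[0],nums[7]; hi=6 → [17,6,9,10,11,13,5,16,19,18]
nums[mid]=17>10: swap nums[0],nums[6]; hi=5 → [5,6,9,10,11,13,17,16,19,18]
nums[mid]=5<10: swap nums[0],nums[0]; lo=1,mid=1 → [5,6,9,10,11,13,17,16,19,18]
nums[mid]=6<10: swap nums[1],nums[1]; lo=2,mid=2 → [5,6,9,10,11,13,17,16,19,18]
nums[mid]=9<10: swap nums[2],nums[2]; lo=3,mid=3 → [5,6,9,10,11,13,17,16,19,18]
nums[mid]=10=10: mid=4
nums[mid]=11>10: swap nums[4],nums[5]; hi=4 → [5,6,9,10,13,11,17,16,19,18]
nums[mid]=13>10: swap nums[4],nums[4]; hi=3 → [5,6,9,10,13,11,17,16,19,18]
end: lo=3, hi=3; nums = [5,6,9,10,13,11,17,16,19,18]

(3, 3)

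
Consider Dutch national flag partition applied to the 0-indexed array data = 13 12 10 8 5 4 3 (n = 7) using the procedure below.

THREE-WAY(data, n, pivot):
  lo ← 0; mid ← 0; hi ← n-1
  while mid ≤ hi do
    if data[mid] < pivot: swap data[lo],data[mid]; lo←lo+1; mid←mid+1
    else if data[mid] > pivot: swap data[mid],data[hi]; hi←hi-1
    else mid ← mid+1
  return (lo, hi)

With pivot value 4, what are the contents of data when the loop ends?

pivot = 4; lo=0, mid=0, hi=6
data[mid]=13>4: swap data[0],data[6]; hi=5 → 3 12 10 8 5 4 13
data[mid]=3<4: swap data[0],data[0]; lo=1,mid=1 → 3 12 10 8 5 4 13
data[mid]=12>4: swap data[1],data[5]; hi=4 → 3 4 10 8 5 12 13
data[mid]=4=4: mid=2
data[mid]=10>4: swap data[2],data[4]; hi=3 → 3 4 5 8 10 12 13
data[mid]=5>4: swap data[2],data[3]; hi=2 → 3 4 8 5 10 12 13
data[mid]=8>4: swap data[2],data[2]; hi=1 → 3 4 8 5 10 12 13
end: lo=1, hi=1; data = 3 4 8 5 10 12 13

3 4 8 5 10 12 13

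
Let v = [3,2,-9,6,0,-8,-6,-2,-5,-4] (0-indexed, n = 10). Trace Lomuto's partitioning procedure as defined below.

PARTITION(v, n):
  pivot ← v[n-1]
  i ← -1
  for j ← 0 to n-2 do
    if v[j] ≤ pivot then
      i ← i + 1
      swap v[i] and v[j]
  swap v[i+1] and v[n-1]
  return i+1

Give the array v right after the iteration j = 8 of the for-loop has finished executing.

pivot=-4, i=-1
j=0: 3>-4, skip
j=1: 2>-4, skip
j=2: -9≤-4, i=0, swap(0,2) ⇒ [-9,2,3,6,0,-8,-6,-2,-5,-4]
j=3: 6>-4, skip
j=4: 0>-4, skip
j=5: -8≤-4, i=1, swap(1,5) ⇒ [-9,-8,3,6,0,2,-6,-2,-5,-4]
j=6: -6≤-4, i=2, swap(2,6) ⇒ [-9,-8,-6,6,0,2,3,-2,-5,-4]
j=7: -2>-4, skip
j=8: -5≤-4, i=3, swap(3,8) ⇒ [-9,-8,-6,-5,0,2,3,-2,6,-4]
(after j=8) v = [-9,-8,-6,-5,0,2,3,-2,6,-4]

[-9,-8,-6,-5,0,2,3,-2,6,-4]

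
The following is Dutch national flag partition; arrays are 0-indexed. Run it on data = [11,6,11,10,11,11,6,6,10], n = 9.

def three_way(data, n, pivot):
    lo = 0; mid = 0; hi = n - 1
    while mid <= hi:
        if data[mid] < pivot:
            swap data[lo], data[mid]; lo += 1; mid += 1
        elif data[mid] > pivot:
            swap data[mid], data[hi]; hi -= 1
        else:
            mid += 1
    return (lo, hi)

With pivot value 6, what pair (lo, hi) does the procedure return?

pivot = 6; lo=0, mid=0, hi=8
data[mid]=11>6: swap data[0],data[8]; hi=7 → [10,6,11,10,11,11,6,6,11]
data[mid]=10>6: swap data[0],data[7]; hi=6 → [6,6,11,10,11,11,6,10,11]
data[mid]=6=6: mid=1
data[mid]=6=6: mid=2
data[mid]=11>6: swap data[2],data[6]; hi=5 → [6,6,6,10,11,11,11,10,11]
data[mid]=6=6: mid=3
data[mid]=10>6: swap data[3],data[5]; hi=4 → [6,6,6,11,11,10,11,10,11]
data[mid]=11>6: swap data[3],data[4]; hi=3 → [6,6,6,11,11,10,11,10,11]
data[mid]=11>6: swap data[3],data[3]; hi=2 → [6,6,6,11,11,10,11,10,11]
end: lo=0, hi=2; data = [6,6,6,11,11,10,11,10,11]

(0, 2)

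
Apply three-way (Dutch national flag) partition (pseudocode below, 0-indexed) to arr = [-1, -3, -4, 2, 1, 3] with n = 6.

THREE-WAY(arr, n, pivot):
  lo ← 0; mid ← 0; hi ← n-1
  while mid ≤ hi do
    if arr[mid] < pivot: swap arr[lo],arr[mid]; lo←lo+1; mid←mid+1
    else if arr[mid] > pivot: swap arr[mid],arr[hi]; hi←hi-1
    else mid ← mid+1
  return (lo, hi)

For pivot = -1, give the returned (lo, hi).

lo=0 mid=0 hi=5
-1=-1: mid=1
-3<-1: swap(0,1), lo=1 mid=2 ⇒ [-3, -1, -4, 2, 1, 3]
-4<-1: swap(1,2), lo=2 mid=3 ⇒ [-3, -4, -1, 2, 1, 3]
2>-1: swap(3,5), hi=4 ⇒ [-3, -4, -1, 3, 1, 2]
3>-1: swap(3,4), hi=3 ⇒ [-3, -4, -1, 1, 3, 2]
1>-1: swap(3,3), hi=2 ⇒ [-3, -4, -1, 1, 3, 2]
done. lo=2 hi=2; arr=[-3, -4, -1, 1, 3, 2]

(2, 2)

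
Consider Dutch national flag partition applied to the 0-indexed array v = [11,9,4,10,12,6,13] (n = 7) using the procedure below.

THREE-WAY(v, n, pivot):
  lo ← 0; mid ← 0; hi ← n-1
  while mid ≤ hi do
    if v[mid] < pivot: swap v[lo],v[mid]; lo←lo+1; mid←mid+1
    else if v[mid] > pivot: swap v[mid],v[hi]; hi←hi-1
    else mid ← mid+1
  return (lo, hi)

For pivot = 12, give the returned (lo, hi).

pivot = 12; lo=0, mid=0, hi=6
v[mid]=11<12: swap v[0],v[0]; lo=1,mid=1 → [11,9,4,10,12,6,13]
v[mid]=9<12: swap v[1],v[1]; lo=2,mid=2 → [11,9,4,10,12,6,13]
v[mid]=4<12: swap v[2],v[2]; lo=3,mid=3 → [11,9,4,10,12,6,13]
v[mid]=10<12: swap v[3],v[3]; lo=4,mid=4 → [11,9,4,10,12,6,13]
v[mid]=12=12: mid=5
v[mid]=6<12: swap v[4],v[5]; lo=5,mid=6 → [11,9,4,10,6,12,13]
v[mid]=13>12: swap v[6],v[6]; hi=5 → [11,9,4,10,6,12,13]
end: lo=5, hi=5; v = [11,9,4,10,6,12,13]

(5, 5)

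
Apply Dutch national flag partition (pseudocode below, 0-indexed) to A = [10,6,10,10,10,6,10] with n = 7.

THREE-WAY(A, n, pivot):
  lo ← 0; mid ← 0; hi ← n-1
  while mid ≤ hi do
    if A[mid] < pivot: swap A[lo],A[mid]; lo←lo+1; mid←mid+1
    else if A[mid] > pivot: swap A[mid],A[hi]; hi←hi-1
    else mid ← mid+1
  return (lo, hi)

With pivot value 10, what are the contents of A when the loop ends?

pivot = 10; lo=0, mid=0, hi=6
A[mid]=10=10: mid=1
A[mid]=6<10: swap A[0],A[1]; lo=1,mid=2 → [6,10,10,10,10,6,10]
A[mid]=10=10: mid=3
A[mid]=10=10: mid=4
A[mid]=10=10: mid=5
A[mid]=6<10: swap A[1],A[5]; lo=2,mid=6 → [6,6,10,10,10,10,10]
A[mid]=10=10: mid=7
end: lo=2, hi=6; A = [6,6,10,10,10,10,10]

[6,6,10,10,10,10,10]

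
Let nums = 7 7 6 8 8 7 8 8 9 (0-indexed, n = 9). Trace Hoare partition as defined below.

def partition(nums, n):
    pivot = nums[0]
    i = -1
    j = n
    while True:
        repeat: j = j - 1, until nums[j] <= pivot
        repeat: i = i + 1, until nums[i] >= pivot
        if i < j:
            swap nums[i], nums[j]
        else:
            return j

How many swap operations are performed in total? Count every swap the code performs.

pivot = nums[0] = 7; i = -1, j = 9
j→5 (nums[5]=7≤7), i→0 (nums[0]=7≥7); i<j, swap → 7 7 6 8 8 7 8 8 9
j→2 (nums[2]=6≤7), i→1 (nums[1]=7≥7); i<j, swap → 7 6 7 8 8 7 8 8 9
j→1, i→2; i≥j, return j=1. nums = 7 6 7 8 8 7 8 8 9

2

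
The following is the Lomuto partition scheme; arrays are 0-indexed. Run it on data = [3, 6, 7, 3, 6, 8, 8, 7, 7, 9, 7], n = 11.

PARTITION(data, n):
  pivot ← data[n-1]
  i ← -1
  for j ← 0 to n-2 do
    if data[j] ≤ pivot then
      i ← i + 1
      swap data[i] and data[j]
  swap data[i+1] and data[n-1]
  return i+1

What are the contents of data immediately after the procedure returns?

pivot = data[10] = 7; i = -1
j=0: data[0]=3 ≤ 7 → i=0, swap data[0],data[0] (no change) → [3, 6, 7, 3, 6, 8, 8, 7, 7, 9, 7]
j=1: data[1]=6 ≤ 7 → i=1, swap data[1],data[1] (no change) → [3, 6, 7, 3, 6, 8, 8, 7, 7, 9, 7]
j=2: data[2]=7 ≤ 7 → i=2, swap data[2],data[2] (no change) → [3, 6, 7, 3, 6, 8, 8, 7, 7, 9, 7]
j=3: data[3]=3 ≤ 7 → i=3, swap data[3],data[3] (no change) → [3, 6, 7, 3, 6, 8, 8, 7, 7, 9, 7]
j=4: data[4]=6 ≤ 7 → i=4, swap data[4],data[4] (no change) → [3, 6, 7, 3, 6, 8, 8, 7, 7, 9, 7]
j=5: data[5]=8 > 7 → no swap
j=6: data[6]=8 > 7 → no swap
j=7: data[7]=7 ≤ 7 → i=5, swap data[5],data[7] → [3, 6, 7, 3, 6, 7, 8, 8, 7, 9, 7]
j=8: data[8]=7 ≤ 7 → i=6, swap data[6],data[8] → [3, 6, 7, 3, 6, 7, 7, 8, 8, 9, 7]
j=9: data[9]=9 > 7 → no swap
final swap data[7],data[10] → [3, 6, 7, 3, 6, 7, 7, 7, 8, 9, 8]; return 7

[3, 6, 7, 3, 6, 7, 7, 7, 8, 9, 8]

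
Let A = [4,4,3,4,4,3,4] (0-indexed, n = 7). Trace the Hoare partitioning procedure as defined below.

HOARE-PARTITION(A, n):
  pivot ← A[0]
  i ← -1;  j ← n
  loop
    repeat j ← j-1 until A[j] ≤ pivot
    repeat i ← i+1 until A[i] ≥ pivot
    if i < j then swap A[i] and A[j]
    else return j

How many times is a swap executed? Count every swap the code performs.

3

pivot=4
j stops at 6 (4), i stops at 0 (4); swap ⇒ [4,4,3,4,4,3,4]
j stops at 5 (3), i stops at 1 (4); swap ⇒ [4,3,3,4,4,4,4]
j stops at 4 (4), i stops at 3 (4); swap ⇒ [4,3,3,4,4,4,4]
j stops at 3, i stops at 4; i≥j ⇒ return 3. A=[4,3,3,4,4,4,4]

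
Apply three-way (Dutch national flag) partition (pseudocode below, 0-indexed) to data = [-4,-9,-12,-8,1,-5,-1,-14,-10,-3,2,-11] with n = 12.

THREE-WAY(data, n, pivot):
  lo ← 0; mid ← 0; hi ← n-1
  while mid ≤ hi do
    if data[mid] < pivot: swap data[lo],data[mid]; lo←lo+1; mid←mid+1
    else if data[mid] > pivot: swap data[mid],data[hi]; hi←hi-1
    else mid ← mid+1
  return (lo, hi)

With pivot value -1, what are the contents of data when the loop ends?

pivot = -1; lo=0, mid=0, hi=11
data[mid]=-4<-1: swap data[0],data[0]; lo=1,mid=1 → [-4,-9,-12,-8,1,-5,-1,-14,-10,-3,2,-11]
data[mid]=-9<-1: swap data[1],data[1]; lo=2,mid=2 → [-4,-9,-12,-8,1,-5,-1,-14,-10,-3,2,-11]
data[mid]=-12<-1: swap data[2],data[2]; lo=3,mid=3 → [-4,-9,-12,-8,1,-5,-1,-14,-10,-3,2,-11]
data[mid]=-8<-1: swap data[3],data[3]; lo=4,mid=4 → [-4,-9,-12,-8,1,-5,-1,-14,-10,-3,2,-11]
data[mid]=1>-1: swap data[4],data[11]; hi=10 → [-4,-9,-12,-8,-11,-5,-1,-14,-10,-3,2,1]
data[mid]=-11<-1: swap data[4],data[4]; lo=5,mid=5 → [-4,-9,-12,-8,-11,-5,-1,-14,-10,-3,2,1]
data[mid]=-5<-1: swap data[5],data[5]; lo=6,mid=6 → [-4,-9,-12,-8,-11,-5,-1,-14,-10,-3,2,1]
data[mid]=-1=-1: mid=7
data[mid]=-14<-1: swap data[6],data[7]; lo=7,mid=8 → [-4,-9,-12,-8,-11,-5,-14,-1,-10,-3,2,1]
data[mid]=-10<-1: swap data[7],data[8]; lo=8,mid=9 → [-4,-9,-12,-8,-11,-5,-14,-10,-1,-3,2,1]
data[mid]=-3<-1: swap data[8],data[9]; lo=9,mid=10 → [-4,-9,-12,-8,-11,-5,-14,-10,-3,-1,2,1]
data[mid]=2>-1: swap data[10],data[10]; hi=9 → [-4,-9,-12,-8,-11,-5,-14,-10,-3,-1,2,1]
end: lo=9, hi=9; data = [-4,-9,-12,-8,-11,-5,-14,-10,-3,-1,2,1]

[-4,-9,-12,-8,-11,-5,-14,-10,-3,-1,2,1]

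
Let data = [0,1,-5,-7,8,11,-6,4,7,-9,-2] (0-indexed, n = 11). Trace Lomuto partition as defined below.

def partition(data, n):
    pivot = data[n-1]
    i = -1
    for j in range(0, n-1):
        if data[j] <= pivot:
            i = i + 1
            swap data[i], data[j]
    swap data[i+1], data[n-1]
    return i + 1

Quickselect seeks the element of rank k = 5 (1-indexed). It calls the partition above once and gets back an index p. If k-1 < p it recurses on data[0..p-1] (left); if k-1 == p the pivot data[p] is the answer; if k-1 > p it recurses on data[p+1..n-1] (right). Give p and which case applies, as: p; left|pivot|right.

pivot = data[10] = -2; i = -1
j=0: data[0]=0 > -2 → no swap
j=1: data[1]=1 > -2 → no swap
j=2: data[2]=-5 ≤ -2 → i=0, swap data[0],data[2] → [-5,1,0,-7,8,11,-6,4,7,-9,-2]
j=3: data[3]=-7 ≤ -2 → i=1, swap data[1],data[3] → [-5,-7,0,1,8,11,-6,4,7,-9,-2]
j=4: data[4]=8 > -2 → no swap
j=5: data[5]=11 > -2 → no swap
j=6: data[6]=-6 ≤ -2 → i=2, swap data[2],data[6] → [-5,-7,-6,1,8,11,0,4,7,-9,-2]
j=7: data[7]=4 > -2 → no swap
j=8: data[8]=7 > -2 → no swap
j=9: data[9]=-9 ≤ -2 → i=3, swap data[3],data[9] → [-5,-7,-6,-9,8,11,0,4,7,1,-2]
final swap data[4],data[10] → [-5,-7,-6,-9,-2,11,0,4,7,1,8]; return 4
p = 4; k-1 = 4 == 4 ⇒ pivot

4; pivot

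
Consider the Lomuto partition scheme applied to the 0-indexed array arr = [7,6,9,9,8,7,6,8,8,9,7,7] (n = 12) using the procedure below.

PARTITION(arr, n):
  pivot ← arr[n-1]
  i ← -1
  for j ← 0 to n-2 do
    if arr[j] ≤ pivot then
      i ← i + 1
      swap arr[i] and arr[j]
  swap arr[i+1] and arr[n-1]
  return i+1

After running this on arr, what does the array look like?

pivot = arr[11] = 7; i = -1
j=0: arr[0]=7 ≤ 7 → i=0, swap arr[0],arr[0] (no change) → [7,6,9,9,8,7,6,8,8,9,7,7]
j=1: arr[1]=6 ≤ 7 → i=1, swap arr[1],arr[1] (no change) → [7,6,9,9,8,7,6,8,8,9,7,7]
j=2: arr[2]=9 > 7 → no swap
j=3: arr[3]=9 > 7 → no swap
j=4: arr[4]=8 > 7 → no swap
j=5: arr[5]=7 ≤ 7 → i=2, swap arr[2],arr[5] → [7,6,7,9,8,9,6,8,8,9,7,7]
j=6: arr[6]=6 ≤ 7 → i=3, swap arr[3],arr[6] → [7,6,7,6,8,9,9,8,8,9,7,7]
j=7: arr[7]=8 > 7 → no swap
j=8: arr[8]=8 > 7 → no swap
j=9: arr[9]=9 > 7 → no swap
j=10: arr[10]=7 ≤ 7 → i=4, swap arr[4],arr[10] → [7,6,7,6,7,9,9,8,8,9,8,7]
final swap arr[5],arr[11] → [7,6,7,6,7,7,9,8,8,9,8,9]; return 5

[7,6,7,6,7,7,9,8,8,9,8,9]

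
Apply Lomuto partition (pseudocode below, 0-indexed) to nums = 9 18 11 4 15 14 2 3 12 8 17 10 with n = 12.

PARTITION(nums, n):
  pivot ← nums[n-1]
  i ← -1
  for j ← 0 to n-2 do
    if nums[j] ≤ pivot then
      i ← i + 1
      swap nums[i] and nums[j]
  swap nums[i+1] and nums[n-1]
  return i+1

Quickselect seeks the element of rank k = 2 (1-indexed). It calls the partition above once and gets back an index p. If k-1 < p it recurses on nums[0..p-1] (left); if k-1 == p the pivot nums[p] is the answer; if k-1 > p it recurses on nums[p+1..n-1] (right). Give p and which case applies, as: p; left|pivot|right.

pivot=10, i=-1
j=0: 9≤10, i=0, swap(0,0) ⇒ 9 18 11 4 15 14 2 3 12 8 17 10
j=1: 18>10, skip
j=2: 11>10, skip
j=3: 4≤10, i=1, swap(1,3) ⇒ 9 4 11 18 15 14 2 3 12 8 17 10
j=4: 15>10, skip
j=5: 14>10, skip
j=6: 2≤10, i=2, swap(2,6) ⇒ 9 4 2 18 15 14 11 3 12 8 17 10
j=7: 3≤10, i=3, swap(3,7) ⇒ 9 4 2 3 15 14 11 18 12 8 17 10
j=8: 12>10, skip
j=9: 8≤10, i=4, swap(4,9) ⇒ 9 4 2 3 8 14 11 18 12 15 17 10
j=10: 17>10, skip
swap(5,11) ⇒ 9 4 2 3 8 10 11 18 12 15 17 14; return 5
p = 5; k-1 = 1 < 5 ⇒ left

5; left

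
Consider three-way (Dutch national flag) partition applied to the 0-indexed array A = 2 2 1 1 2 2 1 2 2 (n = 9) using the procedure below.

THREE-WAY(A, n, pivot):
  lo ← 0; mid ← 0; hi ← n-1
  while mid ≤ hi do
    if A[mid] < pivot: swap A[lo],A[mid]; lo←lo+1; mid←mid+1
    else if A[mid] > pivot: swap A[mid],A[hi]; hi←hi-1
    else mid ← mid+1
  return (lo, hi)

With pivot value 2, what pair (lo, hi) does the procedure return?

pivot = 2; lo=0, mid=0, hi=8
A[mid]=2=2: mid=1
A[mid]=2=2: mid=2
A[mid]=1<2: swap A[0],A[2]; lo=1,mid=3 → 1 2 2 1 2 2 1 2 2
A[mid]=1<2: swap A[1],A[3]; lo=2,mid=4 → 1 1 2 2 2 2 1 2 2
A[mid]=2=2: mid=5
A[mid]=2=2: mid=6
A[mid]=1<2: swap A[2],A[6]; lo=3,mid=7 → 1 1 1 2 2 2 2 2 2
A[mid]=2=2: mid=8
A[mid]=2=2: mid=9
end: lo=3, hi=8; A = 1 1 1 2 2 2 2 2 2

(3, 8)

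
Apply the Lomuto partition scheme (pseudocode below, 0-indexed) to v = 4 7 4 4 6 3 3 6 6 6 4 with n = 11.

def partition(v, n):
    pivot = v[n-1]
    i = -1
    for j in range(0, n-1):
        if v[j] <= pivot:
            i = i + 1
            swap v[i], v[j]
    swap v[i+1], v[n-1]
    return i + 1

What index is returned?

pivot=4, i=-1
j=0: 4≤4, i=0, swap(0,0) ⇒ 4 7 4 4 6 3 3 6 6 6 4
j=1: 7>4, skip
j=2: 4≤4, i=1, swap(1,2) ⇒ 4 4 7 4 6 3 3 6 6 6 4
j=3: 4≤4, i=2, swap(2,3) ⇒ 4 4 4 7 6 3 3 6 6 6 4
j=4: 6>4, skip
j=5: 3≤4, i=3, swap(3,5) ⇒ 4 4 4 3 6 7 3 6 6 6 4
j=6: 3≤4, i=4, swap(4,6) ⇒ 4 4 4 3 3 7 6 6 6 6 4
j=7: 6>4, skip
j=8: 6>4, skip
j=9: 6>4, skip
swap(5,10) ⇒ 4 4 4 3 3 4 6 6 6 6 7; return 5

5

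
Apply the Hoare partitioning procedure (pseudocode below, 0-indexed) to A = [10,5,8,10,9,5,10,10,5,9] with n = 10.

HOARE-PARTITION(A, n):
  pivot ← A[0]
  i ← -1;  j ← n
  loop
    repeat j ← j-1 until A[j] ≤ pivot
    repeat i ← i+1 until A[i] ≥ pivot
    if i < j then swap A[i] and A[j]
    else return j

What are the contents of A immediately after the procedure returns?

[9,5,8,5,9,5,10,10,10,10]

pivot=10
j stops at 9 (9), i stops at 0 (10); swap ⇒ [9,5,8,10,9,5,10,10,5,10]
j stops at 8 (5), i stops at 3 (10); swap ⇒ [9,5,8,5,9,5,10,10,10,10]
j stops at 7 (10), i stops at 6 (10); swap ⇒ [9,5,8,5,9,5,10,10,10,10]
j stops at 6, i stops at 7; i≥j ⇒ return 6. A=[9,5,8,5,9,5,10,10,10,10]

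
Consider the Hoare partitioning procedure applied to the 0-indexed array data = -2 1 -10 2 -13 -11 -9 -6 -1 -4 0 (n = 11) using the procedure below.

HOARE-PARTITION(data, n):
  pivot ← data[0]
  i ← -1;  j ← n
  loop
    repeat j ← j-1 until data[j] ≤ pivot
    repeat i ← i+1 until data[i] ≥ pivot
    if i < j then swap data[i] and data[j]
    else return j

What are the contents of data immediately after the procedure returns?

-4 -6 -10 -9 -13 -11 2 1 -1 -2 0

pivot = data[0] = -2; i = -1, j = 11
j→9 (data[9]=-4≤-2), i→0 (data[0]=-2≥-2); i<j, swap → -4 1 -10 2 -13 -11 -9 -6 -1 -2 0
j→7 (data[7]=-6≤-2), i→1 (data[1]=1≥-2); i<j, swap → -4 -6 -10 2 -13 -11 -9 1 -1 -2 0
j→6 (data[6]=-9≤-2), i→3 (data[3]=2≥-2); i<j, swap → -4 -6 -10 -9 -13 -11 2 1 -1 -2 0
j→5, i→6; i≥j, return j=5. data = -4 -6 -10 -9 -13 -11 2 1 -1 -2 0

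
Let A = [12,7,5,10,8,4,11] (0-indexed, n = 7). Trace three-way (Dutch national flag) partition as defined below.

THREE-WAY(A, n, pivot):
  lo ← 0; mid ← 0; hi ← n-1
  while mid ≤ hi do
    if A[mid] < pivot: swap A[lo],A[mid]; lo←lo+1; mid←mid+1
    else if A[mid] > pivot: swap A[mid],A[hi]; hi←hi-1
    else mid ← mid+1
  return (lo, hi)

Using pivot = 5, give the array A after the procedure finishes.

lo=0 mid=0 hi=6
12>5: swap(0,6), hi=5 ⇒ [11,7,5,10,8,4,12]
11>5: swap(0,5), hi=4 ⇒ [4,7,5,10,8,11,12]
4<5: swap(0,0), lo=1 mid=1 ⇒ [4,7,5,10,8,11,12]
7>5: swap(1,4), hi=3 ⇒ [4,8,5,10,7,11,12]
8>5: swap(1,3), hi=2 ⇒ [4,10,5,8,7,11,12]
10>5: swap(1,2), hi=1 ⇒ [4,5,10,8,7,11,12]
5=5: mid=2
done. lo=1 hi=1; A=[4,5,10,8,7,11,12]

[4,5,10,8,7,11,12]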